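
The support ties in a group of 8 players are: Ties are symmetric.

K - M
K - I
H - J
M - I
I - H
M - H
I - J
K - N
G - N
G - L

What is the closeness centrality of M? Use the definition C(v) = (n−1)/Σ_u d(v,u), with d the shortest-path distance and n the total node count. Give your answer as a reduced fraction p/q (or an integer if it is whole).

1/2

Distances from M: G:3, H:1, I:1, J:2, K:1, L:4, N:2. Sum = 14.
n = 8, so closeness = 7/14 = 1/2.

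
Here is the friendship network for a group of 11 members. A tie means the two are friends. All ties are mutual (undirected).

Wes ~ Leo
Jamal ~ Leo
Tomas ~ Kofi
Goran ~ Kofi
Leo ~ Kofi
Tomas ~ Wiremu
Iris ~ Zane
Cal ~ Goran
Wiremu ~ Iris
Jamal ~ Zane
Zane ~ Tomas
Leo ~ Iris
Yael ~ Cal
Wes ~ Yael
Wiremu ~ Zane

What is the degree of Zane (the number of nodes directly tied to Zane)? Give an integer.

4

Zane is directly tied to Iris, Jamal, Tomas, and Wiremu. That is 4 neighbors, so the degree of Zane is 4.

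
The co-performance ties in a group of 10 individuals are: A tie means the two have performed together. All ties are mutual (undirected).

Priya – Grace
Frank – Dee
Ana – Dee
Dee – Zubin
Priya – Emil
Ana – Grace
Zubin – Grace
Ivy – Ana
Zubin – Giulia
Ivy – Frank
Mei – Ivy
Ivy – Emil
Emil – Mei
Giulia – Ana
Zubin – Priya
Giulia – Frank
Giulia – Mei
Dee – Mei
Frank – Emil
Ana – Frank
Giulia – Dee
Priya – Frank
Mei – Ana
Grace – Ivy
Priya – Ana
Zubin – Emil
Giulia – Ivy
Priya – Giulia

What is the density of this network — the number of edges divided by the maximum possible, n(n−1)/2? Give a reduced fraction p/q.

There are 28 edges and 10 nodes, so the maximum possible is C(10,2) = 45.
Density = 28/45.

28/45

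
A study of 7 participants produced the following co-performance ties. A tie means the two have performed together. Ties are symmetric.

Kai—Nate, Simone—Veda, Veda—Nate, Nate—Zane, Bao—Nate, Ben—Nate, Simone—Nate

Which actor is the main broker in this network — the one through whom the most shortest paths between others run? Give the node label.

Nate

Unnormalized betweenness of each node: Bao:0, Ben:0, Kai:0, Nate:14, Simone:0, Veda:0, Zane:0.
Nate has the largest value, 14, making it the main broker — the node through which the most shortest paths run.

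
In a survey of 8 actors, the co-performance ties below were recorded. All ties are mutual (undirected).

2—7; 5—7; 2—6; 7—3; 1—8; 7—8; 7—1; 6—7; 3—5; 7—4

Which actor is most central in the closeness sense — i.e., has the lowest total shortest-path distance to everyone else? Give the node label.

7

Farness (sum of distances to all others) for each node — 1:12, 2:12, 3:12, 4:13, 5:12, 6:12, 7:7, 8:12.
The smallest farness is 7, for 7, so 7 has the highest closeness.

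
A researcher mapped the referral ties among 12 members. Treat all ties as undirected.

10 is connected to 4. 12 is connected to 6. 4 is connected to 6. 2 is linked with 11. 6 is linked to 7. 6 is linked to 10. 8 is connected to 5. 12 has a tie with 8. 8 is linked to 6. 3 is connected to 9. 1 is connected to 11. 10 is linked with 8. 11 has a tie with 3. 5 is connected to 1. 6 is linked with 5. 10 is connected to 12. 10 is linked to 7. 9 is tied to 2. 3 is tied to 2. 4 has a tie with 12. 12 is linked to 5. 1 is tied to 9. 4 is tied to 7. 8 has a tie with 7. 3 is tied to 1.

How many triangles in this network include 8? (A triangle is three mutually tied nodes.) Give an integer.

8's neighbors: 5, 6, 7, 10, and 12.
Neighbor pairs that are themselves tied: 8–5–6; 8–5–12; 8–6–7; 8–6–10; 8–6–12; 8–7–10; 8–10–12. Each forms one triangle with 8, for 7 in total.

7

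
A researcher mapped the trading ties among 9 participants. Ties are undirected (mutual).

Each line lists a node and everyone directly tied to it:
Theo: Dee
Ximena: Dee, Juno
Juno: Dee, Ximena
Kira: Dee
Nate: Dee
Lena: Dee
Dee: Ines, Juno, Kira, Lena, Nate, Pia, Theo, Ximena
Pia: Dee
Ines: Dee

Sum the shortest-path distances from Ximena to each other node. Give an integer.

Distances from Ximena: Dee:1, Ines:2, Juno:1, Kira:2, Lena:2, Nate:2, Pia:2, Theo:2.
Sum = 1 + 2 + 1 + 2 + 2 + 2 + 2 + 2 = 14.

14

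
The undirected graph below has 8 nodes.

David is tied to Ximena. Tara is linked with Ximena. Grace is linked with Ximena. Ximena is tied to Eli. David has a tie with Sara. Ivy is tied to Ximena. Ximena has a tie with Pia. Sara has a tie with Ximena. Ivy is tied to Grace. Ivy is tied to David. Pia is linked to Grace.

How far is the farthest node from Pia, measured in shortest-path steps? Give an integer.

2

Distances from Pia: David:2, Eli:2, Grace:1, Ivy:2, Sara:2, Tara:2, Ximena:1.
The largest is 2 (to Ivy, Tara, David, Eli, and Sara), so the eccentricity of Pia is 2.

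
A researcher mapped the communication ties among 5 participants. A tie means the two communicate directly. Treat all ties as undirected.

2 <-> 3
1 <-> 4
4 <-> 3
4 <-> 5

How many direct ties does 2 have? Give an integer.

2 is directly tied to 3. That is 1 neighbor, so the degree of 2 is 1.

1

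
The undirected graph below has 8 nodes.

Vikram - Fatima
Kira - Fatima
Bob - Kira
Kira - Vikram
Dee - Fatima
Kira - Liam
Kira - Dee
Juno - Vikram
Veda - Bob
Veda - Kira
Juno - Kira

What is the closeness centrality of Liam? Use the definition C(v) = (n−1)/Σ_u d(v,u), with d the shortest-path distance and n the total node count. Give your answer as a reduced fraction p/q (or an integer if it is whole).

Distances from Liam: Bob:2, Dee:2, Fatima:2, Juno:2, Kira:1, Veda:2, Vikram:2. Sum = 13.
n = 8, so closeness = 7/13.

7/13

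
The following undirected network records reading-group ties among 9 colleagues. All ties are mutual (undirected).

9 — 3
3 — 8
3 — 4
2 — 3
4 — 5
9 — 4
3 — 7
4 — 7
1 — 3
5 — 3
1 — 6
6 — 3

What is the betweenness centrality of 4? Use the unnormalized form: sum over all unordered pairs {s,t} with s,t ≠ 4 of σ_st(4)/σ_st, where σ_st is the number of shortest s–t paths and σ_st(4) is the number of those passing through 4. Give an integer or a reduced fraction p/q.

3/2

Pairs whose geodesics pass through 4 — 7–9: 1/2; 7–5: 1/2; 9–5: 1/2.
All other pairs contribute 0.
Summing the contributions gives betweenness(4) = 3/2.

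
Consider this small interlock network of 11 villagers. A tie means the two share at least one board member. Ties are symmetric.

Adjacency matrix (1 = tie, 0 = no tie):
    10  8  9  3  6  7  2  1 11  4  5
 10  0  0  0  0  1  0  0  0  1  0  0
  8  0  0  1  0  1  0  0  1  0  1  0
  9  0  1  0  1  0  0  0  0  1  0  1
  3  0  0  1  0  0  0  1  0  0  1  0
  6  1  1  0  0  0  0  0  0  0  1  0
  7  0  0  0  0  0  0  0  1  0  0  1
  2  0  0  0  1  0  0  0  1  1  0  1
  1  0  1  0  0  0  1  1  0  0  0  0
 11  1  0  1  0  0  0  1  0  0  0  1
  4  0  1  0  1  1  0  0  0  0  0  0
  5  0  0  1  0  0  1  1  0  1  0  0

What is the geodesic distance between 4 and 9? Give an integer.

One shortest route is 4 – 8 – 9, which uses 2 edges, and 4 and 9 are not directly tied, so nothing shorter exists. So d(4,9) = 2.

2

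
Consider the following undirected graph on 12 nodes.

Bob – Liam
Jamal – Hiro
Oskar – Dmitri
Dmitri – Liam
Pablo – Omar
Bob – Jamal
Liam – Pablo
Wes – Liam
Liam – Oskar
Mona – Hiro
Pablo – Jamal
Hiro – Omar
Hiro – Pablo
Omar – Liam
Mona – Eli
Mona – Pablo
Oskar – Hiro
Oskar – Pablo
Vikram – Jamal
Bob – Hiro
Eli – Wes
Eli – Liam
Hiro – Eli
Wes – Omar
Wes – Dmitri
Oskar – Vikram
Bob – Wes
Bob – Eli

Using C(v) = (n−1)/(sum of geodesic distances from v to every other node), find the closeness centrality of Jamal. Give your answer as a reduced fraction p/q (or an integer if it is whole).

11/19

Distances from Jamal: Bob:1, Dmitri:3, Eli:2, Hiro:1, Liam:2, Mona:2, Omar:2, Oskar:2, Pablo:1, Vikram:1, Wes:2. Sum = 19.
n = 12, so closeness = 11/19.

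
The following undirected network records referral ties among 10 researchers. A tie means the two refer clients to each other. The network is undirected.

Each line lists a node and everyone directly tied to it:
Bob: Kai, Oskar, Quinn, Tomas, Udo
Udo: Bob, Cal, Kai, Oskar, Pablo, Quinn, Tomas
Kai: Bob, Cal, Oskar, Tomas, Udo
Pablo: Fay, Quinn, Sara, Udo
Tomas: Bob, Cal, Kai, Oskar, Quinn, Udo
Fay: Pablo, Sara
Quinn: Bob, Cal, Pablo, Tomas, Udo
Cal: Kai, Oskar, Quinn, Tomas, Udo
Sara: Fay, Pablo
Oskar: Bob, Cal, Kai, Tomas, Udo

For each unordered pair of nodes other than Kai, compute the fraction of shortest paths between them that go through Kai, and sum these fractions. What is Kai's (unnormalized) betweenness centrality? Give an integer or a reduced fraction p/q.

Pairs whose geodesics pass through Kai — Cal–Bob: 1/5.
All other pairs contribute 0.
Summing the contributions gives betweenness(Kai) = 1/5.

1/5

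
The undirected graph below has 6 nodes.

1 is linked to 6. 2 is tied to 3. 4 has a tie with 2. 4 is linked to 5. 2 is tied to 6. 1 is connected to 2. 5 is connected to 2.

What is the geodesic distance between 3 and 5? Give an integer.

One shortest route is 3 – 2 – 5, which uses 2 edges, and 3 and 5 are not directly tied, so nothing shorter exists. So d(3,5) = 2.

2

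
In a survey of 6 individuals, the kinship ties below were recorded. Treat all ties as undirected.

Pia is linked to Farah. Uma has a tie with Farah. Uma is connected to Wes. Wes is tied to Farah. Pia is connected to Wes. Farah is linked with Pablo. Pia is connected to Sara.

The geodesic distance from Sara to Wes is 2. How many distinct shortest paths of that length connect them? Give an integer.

1

The shortest distance is 2, and the only length-2 path is Sara–Pia–Wes. So there is exactly 1 shortest path.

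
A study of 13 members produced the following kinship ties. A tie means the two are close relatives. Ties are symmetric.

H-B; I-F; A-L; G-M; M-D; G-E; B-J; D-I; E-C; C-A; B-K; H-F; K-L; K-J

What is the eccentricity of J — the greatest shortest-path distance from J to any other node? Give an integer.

Distances from J: A:3, B:1, C:4, D:5, E:5, F:3, G:6, H:2, I:4, K:1, L:2, M:6.
The largest is 6 (to M and G), so the eccentricity of J is 6.

6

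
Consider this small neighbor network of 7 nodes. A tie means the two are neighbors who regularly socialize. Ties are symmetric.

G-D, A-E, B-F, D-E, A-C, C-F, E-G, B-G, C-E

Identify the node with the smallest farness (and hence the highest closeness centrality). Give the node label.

Farness (sum of distances to all others) for each node — A:11, B:11, C:9, D:11, E:8, F:11, G:9.
The smallest farness is 8, for E, so E has the highest closeness.

E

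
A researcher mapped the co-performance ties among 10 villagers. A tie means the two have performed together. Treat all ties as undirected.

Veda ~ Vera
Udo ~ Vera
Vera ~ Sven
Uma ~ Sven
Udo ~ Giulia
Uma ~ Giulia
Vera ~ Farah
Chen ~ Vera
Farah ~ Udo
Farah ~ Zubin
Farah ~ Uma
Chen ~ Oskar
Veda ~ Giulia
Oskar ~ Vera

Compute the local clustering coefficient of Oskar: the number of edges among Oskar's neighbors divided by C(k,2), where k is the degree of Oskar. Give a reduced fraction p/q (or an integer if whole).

Oskar's neighbors: Chen and Vera (k = 2).
Possible neighbor pairs: C(2,2) = 1. Edges among them: Chen–Vera → e = 1.
Clustering(Oskar) = 1/1.

1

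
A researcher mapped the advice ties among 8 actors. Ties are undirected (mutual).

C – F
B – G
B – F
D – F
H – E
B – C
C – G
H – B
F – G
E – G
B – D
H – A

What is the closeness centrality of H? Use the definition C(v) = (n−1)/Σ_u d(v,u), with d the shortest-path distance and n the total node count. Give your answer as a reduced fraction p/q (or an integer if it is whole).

7/11

Distances from H: A:1, B:1, C:2, D:2, E:1, F:2, G:2. Sum = 11.
n = 8, so closeness = 7/11.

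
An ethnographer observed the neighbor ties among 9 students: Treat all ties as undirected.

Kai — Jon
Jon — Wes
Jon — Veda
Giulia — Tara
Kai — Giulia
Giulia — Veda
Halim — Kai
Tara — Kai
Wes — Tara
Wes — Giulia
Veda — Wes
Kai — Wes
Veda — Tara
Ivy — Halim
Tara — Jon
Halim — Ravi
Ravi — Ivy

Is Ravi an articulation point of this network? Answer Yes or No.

Even without Ravi, every remaining node can still reach every other (the residual graph is connected), so Ravi is not a cut vertex.

No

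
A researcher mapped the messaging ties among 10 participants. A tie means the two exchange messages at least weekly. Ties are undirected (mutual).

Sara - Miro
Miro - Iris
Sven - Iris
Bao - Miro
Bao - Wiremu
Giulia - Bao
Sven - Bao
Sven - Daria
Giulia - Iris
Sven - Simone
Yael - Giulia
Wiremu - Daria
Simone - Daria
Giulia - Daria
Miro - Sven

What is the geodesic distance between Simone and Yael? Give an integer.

3

One shortest route is Simone – Daria – Giulia – Yael, which uses 3 edges, and at distance 2 from Simone we only reach {Bao, Giulia, Iris, Miro, Wiremu}, which does not include Yael. So d(Simone,Yael) = 3.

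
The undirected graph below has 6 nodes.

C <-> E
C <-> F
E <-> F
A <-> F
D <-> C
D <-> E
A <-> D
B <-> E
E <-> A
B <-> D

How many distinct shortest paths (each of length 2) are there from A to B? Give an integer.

2

The shortest distance is 2. The length-2 paths are: A–E–B; A–D–B.
That gives 2 distinct shortest paths.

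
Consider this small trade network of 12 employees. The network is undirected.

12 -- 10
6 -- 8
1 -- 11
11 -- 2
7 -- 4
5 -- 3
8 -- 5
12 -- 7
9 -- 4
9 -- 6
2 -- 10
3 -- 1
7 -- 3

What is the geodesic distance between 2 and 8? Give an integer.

5

One shortest route is 2 – 11 – 1 – 3 – 5 – 8, which uses 5 edges, and at distance 4 from 2 we only reach {4, 5}, which does not include 8. So d(2,8) = 5.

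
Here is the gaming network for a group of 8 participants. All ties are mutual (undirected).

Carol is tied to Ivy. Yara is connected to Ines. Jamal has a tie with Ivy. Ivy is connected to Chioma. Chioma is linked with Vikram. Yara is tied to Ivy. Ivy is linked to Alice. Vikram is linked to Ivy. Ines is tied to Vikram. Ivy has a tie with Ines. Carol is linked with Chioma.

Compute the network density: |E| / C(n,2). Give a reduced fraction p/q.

There are 11 edges and 8 nodes, so the maximum possible is C(8,2) = 28.
Density = 11/28.

11/28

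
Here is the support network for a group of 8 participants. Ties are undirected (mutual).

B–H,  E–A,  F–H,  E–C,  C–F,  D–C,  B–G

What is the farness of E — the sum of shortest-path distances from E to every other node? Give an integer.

Distances from E: A:1, B:4, C:1, D:2, F:2, G:5, H:3.
Sum = 1 + 4 + 1 + 2 + 2 + 5 + 3 = 18.

18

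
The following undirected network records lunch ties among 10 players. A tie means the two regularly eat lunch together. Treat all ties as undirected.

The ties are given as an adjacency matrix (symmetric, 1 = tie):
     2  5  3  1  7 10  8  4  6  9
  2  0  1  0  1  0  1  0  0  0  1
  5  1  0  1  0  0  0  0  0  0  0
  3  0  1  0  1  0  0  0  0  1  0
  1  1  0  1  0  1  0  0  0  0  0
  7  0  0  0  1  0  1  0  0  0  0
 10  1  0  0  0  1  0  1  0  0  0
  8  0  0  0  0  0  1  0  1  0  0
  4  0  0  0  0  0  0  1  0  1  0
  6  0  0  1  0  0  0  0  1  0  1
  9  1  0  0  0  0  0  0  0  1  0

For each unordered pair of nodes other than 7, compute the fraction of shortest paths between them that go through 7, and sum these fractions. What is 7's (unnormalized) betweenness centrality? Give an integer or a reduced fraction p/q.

Pairs whose geodesics pass through 7 — 3–10: 1/3; 1–10: 1/2; 1–8: 1/2.
All other pairs contribute 0.
Summing the contributions gives betweenness(7) = 4/3.

4/3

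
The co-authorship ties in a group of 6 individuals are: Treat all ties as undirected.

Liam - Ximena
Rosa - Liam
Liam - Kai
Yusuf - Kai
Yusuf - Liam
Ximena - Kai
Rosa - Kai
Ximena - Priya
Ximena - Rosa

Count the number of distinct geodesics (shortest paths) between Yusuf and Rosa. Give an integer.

The shortest distance is 2. The length-2 paths are: Yusuf–Liam–Rosa; Yusuf–Kai–Rosa.
That gives 2 distinct shortest paths.

2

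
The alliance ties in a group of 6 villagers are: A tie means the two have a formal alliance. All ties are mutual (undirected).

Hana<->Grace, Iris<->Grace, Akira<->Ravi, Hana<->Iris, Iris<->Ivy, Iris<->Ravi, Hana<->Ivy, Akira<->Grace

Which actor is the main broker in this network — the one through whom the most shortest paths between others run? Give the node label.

Unnormalized betweenness of each node: Akira:1/2, Grace:13/6, Hana:5/6, Iris:11/3, Ivy:0, Ravi:5/6.
Iris has the largest value, 11/3, making it the main broker — the node through which the most shortest paths run.

Iris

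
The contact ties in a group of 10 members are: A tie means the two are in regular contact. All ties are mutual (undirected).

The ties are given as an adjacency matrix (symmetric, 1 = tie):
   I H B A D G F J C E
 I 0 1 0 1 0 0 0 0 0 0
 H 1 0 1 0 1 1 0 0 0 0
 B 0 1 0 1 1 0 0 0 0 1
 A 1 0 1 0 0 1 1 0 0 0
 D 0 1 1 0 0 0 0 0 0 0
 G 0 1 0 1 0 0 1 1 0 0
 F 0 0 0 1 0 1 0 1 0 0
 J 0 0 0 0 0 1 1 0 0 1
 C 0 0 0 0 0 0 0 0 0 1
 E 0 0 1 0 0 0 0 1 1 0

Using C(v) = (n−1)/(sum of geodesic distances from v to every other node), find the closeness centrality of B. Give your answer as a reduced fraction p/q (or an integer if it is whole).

9/14

Distances from B: A:1, C:2, D:1, E:1, F:2, G:2, H:1, I:2, J:2. Sum = 14.
n = 10, so closeness = 9/14.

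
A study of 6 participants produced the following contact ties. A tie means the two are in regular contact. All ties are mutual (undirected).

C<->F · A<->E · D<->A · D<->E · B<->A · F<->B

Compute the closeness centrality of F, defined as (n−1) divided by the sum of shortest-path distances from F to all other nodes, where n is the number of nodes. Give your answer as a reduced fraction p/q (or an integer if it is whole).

Distances from F: A:2, B:1, C:1, D:3, E:3. Sum = 10.
n = 6, so closeness = 5/10 = 1/2.

1/2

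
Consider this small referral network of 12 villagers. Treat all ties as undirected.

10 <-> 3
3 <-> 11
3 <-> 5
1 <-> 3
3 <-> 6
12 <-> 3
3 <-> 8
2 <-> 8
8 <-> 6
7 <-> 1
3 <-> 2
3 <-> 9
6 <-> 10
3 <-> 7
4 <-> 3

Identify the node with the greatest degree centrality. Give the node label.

3

Degrees — 1:2, 2:2, 3:11, 4:1, 5:1, 6:3, 7:2, 8:3, 9:1, 10:2, 11:1, 12:1.
The maximum is 11, attained only by 3.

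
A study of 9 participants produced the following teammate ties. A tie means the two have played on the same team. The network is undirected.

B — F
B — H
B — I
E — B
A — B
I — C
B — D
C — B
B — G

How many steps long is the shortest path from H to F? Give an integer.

2

One shortest route is H – B – F, which uses 2 edges, and H and F are not directly tied, so nothing shorter exists. So d(H,F) = 2.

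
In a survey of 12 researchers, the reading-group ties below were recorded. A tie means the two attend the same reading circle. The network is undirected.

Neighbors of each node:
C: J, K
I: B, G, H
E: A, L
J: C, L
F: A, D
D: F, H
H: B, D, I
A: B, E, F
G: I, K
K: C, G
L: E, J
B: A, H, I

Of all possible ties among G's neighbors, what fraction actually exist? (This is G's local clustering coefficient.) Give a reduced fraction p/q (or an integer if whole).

0

G's neighbors: I and K (k = 2).
Possible neighbor pairs: C(2,2) = 1. Edges among them: none → e = 0.
Clustering(G) = 0/1.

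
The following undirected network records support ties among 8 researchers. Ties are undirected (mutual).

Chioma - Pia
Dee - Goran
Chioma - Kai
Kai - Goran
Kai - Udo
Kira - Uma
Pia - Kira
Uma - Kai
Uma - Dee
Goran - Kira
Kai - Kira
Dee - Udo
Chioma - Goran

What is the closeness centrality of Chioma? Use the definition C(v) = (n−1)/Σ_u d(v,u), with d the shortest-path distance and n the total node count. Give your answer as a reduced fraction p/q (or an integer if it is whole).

Distances from Chioma: Dee:2, Goran:1, Kai:1, Kira:2, Pia:1, Udo:2, Uma:2. Sum = 11.
n = 8, so closeness = 7/11.

7/11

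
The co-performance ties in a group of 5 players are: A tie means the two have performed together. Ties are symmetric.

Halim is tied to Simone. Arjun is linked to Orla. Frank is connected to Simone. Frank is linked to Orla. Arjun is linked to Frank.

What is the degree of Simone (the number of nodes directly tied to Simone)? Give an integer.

Simone is directly tied to Frank and Halim. That is 2 neighbors, so the degree of Simone is 2.

2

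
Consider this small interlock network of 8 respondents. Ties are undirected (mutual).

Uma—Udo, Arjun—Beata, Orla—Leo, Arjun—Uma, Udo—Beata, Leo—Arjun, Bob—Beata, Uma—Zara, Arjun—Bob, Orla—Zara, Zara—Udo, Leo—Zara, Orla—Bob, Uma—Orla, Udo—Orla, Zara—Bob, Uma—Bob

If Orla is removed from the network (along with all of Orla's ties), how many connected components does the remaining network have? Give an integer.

Orla's neighbors (Bob, Leo, Udo, Uma, and Zara) remain reachable from one another through other ties, so the rest of the network stays in one piece.

1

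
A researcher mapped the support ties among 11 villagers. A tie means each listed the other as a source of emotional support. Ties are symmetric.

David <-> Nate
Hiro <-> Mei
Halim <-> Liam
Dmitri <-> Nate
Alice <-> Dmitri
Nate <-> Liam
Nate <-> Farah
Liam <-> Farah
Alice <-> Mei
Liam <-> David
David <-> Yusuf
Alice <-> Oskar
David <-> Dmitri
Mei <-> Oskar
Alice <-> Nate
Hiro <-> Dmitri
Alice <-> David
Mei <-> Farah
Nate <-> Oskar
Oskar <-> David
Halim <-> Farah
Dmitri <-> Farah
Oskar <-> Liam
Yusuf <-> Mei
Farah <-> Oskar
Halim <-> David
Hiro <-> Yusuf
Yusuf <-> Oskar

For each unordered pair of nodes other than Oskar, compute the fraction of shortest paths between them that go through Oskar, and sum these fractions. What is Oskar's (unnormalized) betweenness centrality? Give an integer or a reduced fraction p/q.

Pairs whose geodesics pass through Oskar — Yusuf–Farah: 1/2; Yusuf–Alice: 1/3; Yusuf–Liam: 1/2; Yusuf–Nate: 1/2; David–Farah: 1/5; David–Mei: 1/3; Farah–Alice: 1/4; Alice–Liam: 1/3; Liam–Mei: 1/2; Liam–Hiro: 2/7; Mei–Nate: 1/3.
All other pairs contribute 0.
Summing the contributions gives betweenness(Oskar) = 1709/420.

1709/420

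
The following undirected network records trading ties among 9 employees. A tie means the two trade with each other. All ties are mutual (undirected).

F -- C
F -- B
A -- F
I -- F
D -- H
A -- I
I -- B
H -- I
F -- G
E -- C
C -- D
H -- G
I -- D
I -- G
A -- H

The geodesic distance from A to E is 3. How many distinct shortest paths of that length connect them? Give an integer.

The shortest distance is 3, and the only length-3 path is A–F–C–E. So there is exactly 1 shortest path.

1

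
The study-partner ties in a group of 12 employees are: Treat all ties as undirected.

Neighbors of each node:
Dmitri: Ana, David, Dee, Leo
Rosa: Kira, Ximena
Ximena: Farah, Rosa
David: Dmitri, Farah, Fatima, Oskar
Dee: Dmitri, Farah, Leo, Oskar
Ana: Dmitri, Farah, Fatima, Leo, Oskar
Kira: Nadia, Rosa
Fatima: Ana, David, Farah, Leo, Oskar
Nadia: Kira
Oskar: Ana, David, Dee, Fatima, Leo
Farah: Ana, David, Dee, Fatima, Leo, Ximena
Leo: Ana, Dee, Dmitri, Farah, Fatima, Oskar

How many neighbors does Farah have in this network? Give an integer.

6

Farah is directly tied to Ana, David, Dee, Fatima, Leo, and Ximena. That is 6 neighbors, so the degree of Farah is 6.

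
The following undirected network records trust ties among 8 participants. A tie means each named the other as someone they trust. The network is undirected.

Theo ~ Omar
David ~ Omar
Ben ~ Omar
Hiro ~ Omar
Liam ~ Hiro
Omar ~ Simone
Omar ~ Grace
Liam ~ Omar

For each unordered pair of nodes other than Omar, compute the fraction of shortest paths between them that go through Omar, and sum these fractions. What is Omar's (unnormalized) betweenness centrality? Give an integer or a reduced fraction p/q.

Pairs whose geodesics pass through Omar — Theo–Simone: 1; Theo–Hiro: 1; Theo–Ben: 1; Theo–Grace: 1; Theo–David: 1; Theo–Liam: 1; Simone–Hiro: 1; Simone–Ben: 1; Simone–Grace: 1; Simone–David: 1; Simone–Liam: 1; Hiro–Ben: 1; Hiro–Grace: 1; Hiro–David: 1 … (+6 more pairs).
All other pairs contribute 0.
Summing the contributions gives betweenness(Omar) = 20.

20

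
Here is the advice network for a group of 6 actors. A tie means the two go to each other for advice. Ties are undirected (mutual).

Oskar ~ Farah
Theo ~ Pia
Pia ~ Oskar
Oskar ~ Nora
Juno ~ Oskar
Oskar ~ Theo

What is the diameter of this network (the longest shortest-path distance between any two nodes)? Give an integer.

Eccentricity of each node (its greatest distance to any other): Farah:2, Juno:2, Nora:2, Oskar:1, Pia:2, Theo:2.
The maximum eccentricity is 2, realized for instance by the pair Nora–Theo via Nora – Oskar – Theo. So the diameter is 2.

2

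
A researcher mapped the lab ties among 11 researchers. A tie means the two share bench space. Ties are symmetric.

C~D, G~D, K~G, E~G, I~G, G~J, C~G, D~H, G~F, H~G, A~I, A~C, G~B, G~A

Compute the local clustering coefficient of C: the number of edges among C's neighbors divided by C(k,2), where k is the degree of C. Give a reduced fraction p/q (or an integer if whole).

2/3

C's neighbors: A, D, and G (k = 3).
Possible neighbor pairs: C(3,2) = 3. Edges among them: A–G, D–G → e = 2.
Clustering(C) = 2/3.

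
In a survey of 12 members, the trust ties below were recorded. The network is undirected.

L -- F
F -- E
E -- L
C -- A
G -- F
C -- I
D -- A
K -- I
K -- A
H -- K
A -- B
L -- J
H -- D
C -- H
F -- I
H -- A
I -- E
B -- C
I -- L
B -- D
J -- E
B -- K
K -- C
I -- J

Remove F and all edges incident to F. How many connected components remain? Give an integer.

Without F, the remaining ties split the others into: {A, B, C, D, E, H, I, J, K, L}; {G}.
That's 2 separate components.

2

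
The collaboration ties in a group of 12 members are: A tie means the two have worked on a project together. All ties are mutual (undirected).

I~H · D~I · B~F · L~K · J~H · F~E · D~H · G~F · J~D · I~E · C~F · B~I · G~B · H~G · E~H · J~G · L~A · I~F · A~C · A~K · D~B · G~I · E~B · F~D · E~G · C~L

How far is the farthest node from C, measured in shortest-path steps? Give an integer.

3

Distances from C: A:1, B:2, D:2, E:2, F:1, G:2, H:3, I:2, J:3, K:2, L:1.
The largest is 3 (to H and J), so the eccentricity of C is 3.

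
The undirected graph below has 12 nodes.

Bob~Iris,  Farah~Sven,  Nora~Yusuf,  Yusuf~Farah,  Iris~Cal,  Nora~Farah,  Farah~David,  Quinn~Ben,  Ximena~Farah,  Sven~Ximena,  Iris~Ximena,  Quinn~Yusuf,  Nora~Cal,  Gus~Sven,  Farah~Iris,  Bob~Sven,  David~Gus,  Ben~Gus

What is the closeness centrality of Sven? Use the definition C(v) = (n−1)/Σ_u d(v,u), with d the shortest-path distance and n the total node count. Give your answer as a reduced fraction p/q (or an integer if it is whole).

11/20

Distances from Sven: Ben:2, Bob:1, Cal:3, David:2, Farah:1, Gus:1, Iris:2, Nora:2, Quinn:3, Ximena:1, Yusuf:2. Sum = 20.
n = 12, so closeness = 11/20.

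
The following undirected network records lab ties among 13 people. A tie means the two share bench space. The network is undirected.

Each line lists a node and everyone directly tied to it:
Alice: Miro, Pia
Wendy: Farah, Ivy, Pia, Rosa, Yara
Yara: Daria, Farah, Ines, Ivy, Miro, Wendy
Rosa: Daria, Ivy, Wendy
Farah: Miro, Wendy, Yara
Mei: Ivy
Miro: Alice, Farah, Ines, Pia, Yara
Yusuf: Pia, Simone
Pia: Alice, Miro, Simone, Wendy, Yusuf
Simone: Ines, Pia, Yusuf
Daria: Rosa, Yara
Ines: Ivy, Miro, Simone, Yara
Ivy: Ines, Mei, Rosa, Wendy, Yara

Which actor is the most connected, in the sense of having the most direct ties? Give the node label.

Degrees — Alice:2, Daria:2, Farah:3, Ines:4, Ivy:5, Mei:1, Miro:5, Pia:5, Rosa:3, Simone:3, Wendy:5, Yara:6, Yusuf:2.
The maximum is 6, attained only by Yara.

Yara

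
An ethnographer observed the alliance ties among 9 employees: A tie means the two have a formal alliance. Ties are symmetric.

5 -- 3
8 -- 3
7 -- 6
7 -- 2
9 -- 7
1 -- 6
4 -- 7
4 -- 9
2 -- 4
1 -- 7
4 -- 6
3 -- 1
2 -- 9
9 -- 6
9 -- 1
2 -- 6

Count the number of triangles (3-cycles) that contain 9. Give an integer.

8

9's neighbors: 1, 2, 4, 6, and 7.
Neighbor pairs that are themselves tied: 9–1–6; 9–1–7; 9–2–4; 9–2–6; 9–2–7; 9–4–6; 9–4–7; 9–6–7. Each forms one triangle with 9, for 8 in total.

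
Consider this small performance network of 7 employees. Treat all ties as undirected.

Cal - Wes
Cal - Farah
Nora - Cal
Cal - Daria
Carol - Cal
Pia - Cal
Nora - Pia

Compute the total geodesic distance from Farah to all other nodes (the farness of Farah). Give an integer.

Distances from Farah: Cal:1, Carol:2, Daria:2, Nora:2, Pia:2, Wes:2.
Sum = 1 + 2 + 2 + 2 + 2 + 2 = 11.

11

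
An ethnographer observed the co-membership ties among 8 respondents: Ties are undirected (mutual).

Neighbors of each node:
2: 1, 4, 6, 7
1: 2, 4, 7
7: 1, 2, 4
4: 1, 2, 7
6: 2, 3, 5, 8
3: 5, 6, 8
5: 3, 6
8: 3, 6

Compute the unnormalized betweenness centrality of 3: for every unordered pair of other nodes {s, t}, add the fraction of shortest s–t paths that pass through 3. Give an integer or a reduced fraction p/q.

Pairs whose geodesics pass through 3 — 5–8: 1/2.
All other pairs contribute 0.
Summing the contributions gives betweenness(3) = 1/2.

1/2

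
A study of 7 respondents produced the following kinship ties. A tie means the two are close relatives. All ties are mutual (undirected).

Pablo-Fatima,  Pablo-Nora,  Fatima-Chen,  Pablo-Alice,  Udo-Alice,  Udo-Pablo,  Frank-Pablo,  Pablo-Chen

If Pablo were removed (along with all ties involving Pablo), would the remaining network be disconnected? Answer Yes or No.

Yes

Removing Pablo leaves {Alice and Udo} with no path to {Chen and Fatima}, so the network splits into 4 components. Pablo is a cut vertex.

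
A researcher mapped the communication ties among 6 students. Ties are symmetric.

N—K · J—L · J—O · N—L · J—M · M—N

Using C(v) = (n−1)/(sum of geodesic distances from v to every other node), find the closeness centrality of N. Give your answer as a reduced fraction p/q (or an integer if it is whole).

5/8

Distances from N: J:2, K:1, L:1, M:1, O:3. Sum = 8.
n = 6, so closeness = 5/8.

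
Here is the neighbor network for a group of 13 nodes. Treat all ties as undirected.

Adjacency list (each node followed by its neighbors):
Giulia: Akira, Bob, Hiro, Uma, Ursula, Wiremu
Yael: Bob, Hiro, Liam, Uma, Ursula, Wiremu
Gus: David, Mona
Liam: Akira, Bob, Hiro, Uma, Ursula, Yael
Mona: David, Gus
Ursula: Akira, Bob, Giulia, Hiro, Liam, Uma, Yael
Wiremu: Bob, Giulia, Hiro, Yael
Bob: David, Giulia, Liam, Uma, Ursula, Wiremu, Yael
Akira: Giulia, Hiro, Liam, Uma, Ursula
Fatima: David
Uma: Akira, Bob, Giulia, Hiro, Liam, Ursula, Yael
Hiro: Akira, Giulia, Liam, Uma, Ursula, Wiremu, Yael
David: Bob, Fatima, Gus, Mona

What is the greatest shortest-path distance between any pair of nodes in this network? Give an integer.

Eccentricity of each node (its greatest distance to any other): Akira:4, Bob:2, David:3, Fatima:4, Giulia:3, Gus:4, Hiro:4, Liam:3, Mona:4, Uma:3, Ursula:3, Wiremu:3, Yael:3.
The maximum eccentricity is 4, realized for instance by the pair Mona–Hiro via Mona – David – Bob – Giulia – Hiro. So the diameter is 4.

4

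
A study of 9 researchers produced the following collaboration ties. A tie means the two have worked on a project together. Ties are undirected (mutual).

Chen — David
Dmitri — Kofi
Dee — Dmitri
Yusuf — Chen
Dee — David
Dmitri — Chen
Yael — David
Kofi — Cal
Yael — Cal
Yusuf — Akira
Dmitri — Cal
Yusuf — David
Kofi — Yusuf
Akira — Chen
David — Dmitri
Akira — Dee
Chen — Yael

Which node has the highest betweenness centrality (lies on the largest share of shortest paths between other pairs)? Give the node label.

Unnormalized betweenness of each node: Akira:5/6, Cal:4/3, Chen:7/2, David:3, Dee:13/12, Dmitri:29/6, Kofi:19/12, Yael:5/4, Yusuf:31/12.
Dmitri has the largest value, 29/6, making it the main broker — the node through which the most shortest paths run.

Dmitri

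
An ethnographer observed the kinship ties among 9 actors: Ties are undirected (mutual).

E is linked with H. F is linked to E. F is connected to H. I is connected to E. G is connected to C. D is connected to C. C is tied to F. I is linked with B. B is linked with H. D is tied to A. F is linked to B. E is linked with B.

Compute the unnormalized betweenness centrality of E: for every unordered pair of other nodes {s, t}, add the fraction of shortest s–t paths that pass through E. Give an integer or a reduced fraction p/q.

Pairs whose geodesics pass through E — F–I: 1/2; H–I: 1/2; I–G: 1/2; I–D: 1/2; I–C: 1/2; I–A: 1/2.
All other pairs contribute 0.
Summing the contributions gives betweenness(E) = 3.

3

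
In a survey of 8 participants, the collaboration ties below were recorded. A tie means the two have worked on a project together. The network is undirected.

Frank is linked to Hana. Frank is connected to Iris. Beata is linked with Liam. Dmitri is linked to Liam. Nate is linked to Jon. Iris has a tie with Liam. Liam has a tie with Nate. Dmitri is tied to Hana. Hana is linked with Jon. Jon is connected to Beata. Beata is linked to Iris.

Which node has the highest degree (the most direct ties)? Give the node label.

Liam

Degrees — Beata:3, Dmitri:2, Frank:2, Hana:3, Iris:3, Jon:3, Liam:4, Nate:2.
The maximum is 4, attained only by Liam.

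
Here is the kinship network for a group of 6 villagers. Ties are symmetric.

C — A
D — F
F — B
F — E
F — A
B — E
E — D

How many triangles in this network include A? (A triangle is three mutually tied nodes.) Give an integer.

0

A's neighbors are C and F, but none of them are tied to each other, so no triangle contains A.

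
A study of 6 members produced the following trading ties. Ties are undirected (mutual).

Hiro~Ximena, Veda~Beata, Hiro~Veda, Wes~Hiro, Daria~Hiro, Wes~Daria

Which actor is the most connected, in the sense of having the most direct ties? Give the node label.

Hiro

Degrees — Beata:1, Daria:2, Hiro:4, Veda:2, Wes:2, Ximena:1.
The maximum is 4, attained only by Hiro.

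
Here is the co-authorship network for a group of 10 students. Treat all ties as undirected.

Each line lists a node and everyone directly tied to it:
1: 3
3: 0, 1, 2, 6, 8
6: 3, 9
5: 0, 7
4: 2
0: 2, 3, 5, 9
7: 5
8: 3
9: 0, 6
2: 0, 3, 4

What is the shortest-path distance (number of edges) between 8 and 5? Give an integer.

3

One shortest route is 8 – 3 – 0 – 5, which uses 3 edges, and at distance 2 from 8 we only reach {0, 1, 2, 6}, which does not include 5. So d(8,5) = 3.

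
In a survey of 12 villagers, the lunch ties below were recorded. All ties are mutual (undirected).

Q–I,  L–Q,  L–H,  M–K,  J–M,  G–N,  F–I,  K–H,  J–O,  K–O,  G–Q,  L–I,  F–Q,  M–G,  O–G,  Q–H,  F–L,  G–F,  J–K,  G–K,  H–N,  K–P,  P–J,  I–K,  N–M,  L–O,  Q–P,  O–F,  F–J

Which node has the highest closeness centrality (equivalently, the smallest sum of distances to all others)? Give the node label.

Farness (sum of distances to all others) for each node — F:16, G:16, H:18, I:19, J:17, K:15, L:18, M:19, N:21, O:17, P:20, Q:16.
The smallest farness is 15, for K, so K has the highest closeness.

K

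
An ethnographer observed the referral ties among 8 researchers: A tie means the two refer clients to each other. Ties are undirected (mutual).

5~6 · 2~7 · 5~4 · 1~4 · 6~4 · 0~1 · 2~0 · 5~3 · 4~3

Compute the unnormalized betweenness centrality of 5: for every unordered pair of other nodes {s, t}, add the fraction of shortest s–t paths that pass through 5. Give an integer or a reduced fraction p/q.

Pairs whose geodesics pass through 5 — 6–3: 1/2.
All other pairs contribute 0.
Summing the contributions gives betweenness(5) = 1/2.

1/2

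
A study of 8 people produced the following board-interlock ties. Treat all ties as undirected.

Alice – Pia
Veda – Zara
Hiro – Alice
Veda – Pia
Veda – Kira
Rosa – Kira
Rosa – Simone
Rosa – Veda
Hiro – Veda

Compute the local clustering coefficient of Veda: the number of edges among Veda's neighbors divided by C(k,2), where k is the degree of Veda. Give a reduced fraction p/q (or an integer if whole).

1/10

Veda's neighbors: Hiro, Kira, Pia, Rosa, and Zara (k = 5).
Possible neighbor pairs: C(5,2) = 10. Edges among them: Kira–Rosa → e = 1.
Clustering(Veda) = 1/10.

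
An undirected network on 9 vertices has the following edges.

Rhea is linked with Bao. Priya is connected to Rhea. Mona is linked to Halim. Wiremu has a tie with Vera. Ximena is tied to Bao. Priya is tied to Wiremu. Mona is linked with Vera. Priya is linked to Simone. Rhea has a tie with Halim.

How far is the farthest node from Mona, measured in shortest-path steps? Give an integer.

4

Distances from Mona: Bao:3, Halim:1, Priya:3, Rhea:2, Simone:4, Vera:1, Wiremu:2, Ximena:4.
The largest is 4 (to Simone and Ximena), so the eccentricity of Mona is 4.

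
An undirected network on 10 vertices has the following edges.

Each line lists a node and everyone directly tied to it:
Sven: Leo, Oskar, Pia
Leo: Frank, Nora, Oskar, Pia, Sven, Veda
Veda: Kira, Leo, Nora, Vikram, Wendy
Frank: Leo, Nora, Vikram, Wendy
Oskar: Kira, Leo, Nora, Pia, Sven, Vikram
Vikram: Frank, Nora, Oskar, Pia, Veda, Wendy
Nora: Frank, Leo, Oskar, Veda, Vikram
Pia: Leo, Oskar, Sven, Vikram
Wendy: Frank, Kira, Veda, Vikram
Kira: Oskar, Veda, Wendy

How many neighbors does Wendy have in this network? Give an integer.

Wendy is directly tied to Frank, Kira, Veda, and Vikram. That is 4 neighbors, so the degree of Wendy is 4.

4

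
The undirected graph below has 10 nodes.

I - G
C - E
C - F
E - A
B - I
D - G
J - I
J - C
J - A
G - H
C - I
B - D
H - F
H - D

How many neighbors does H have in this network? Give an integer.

H is directly tied to D, F, and G. That is 3 neighbors, so the degree of H is 3.

3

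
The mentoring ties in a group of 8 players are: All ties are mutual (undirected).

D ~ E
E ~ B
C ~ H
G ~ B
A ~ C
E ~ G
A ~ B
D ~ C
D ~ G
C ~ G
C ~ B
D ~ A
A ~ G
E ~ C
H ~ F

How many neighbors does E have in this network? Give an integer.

4

E is directly tied to B, C, D, and G. That is 4 neighbors, so the degree of E is 4.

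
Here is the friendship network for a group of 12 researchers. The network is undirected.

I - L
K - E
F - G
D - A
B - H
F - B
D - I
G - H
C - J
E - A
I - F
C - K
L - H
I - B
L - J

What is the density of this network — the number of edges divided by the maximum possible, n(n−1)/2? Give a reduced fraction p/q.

5/22

There are 15 edges and 12 nodes, so the maximum possible is C(12,2) = 66.
Density = 15/66 = 5/22.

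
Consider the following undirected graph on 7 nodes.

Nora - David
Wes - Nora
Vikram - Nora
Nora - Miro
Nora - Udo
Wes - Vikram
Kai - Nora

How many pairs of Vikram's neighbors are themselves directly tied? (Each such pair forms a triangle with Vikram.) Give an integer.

1

Vikram's neighbors: Nora and Wes.
Neighbor pairs that are themselves tied: Vikram–Nora–Wes. Each forms one triangle with Vikram, for 1 in total.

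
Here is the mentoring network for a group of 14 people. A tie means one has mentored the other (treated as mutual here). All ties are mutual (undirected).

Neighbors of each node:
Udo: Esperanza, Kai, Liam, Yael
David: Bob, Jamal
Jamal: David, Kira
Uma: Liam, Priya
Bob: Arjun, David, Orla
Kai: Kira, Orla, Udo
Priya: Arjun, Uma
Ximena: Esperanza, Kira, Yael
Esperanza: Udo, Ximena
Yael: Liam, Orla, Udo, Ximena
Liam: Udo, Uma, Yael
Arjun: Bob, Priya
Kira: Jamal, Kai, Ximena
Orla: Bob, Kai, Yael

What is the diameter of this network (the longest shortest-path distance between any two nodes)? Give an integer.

5

Eccentricity of each node (its greatest distance to any other): Arjun:5, Bob:4, David:4, Esperanza:5, Jamal:5, Kai:4, Kira:5, Liam:4, Orla:3, Priya:5, Udo:4, Uma:5, Ximena:4, Yael:3.
The maximum eccentricity is 5, realized for instance by the pair Kira–Priya via Kira – Ximena – Yael – Liam – Uma – Priya. So the diameter is 5.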